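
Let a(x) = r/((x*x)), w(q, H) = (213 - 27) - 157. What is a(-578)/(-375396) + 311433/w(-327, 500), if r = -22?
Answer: 19528997561659975/1818500060328 ≈ 10739.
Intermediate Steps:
w(q, H) = 29 (w(q, H) = 186 - 157 = 29)
a(x) = -22/x²
a(-578)/(-375396) + 311433/w(-327, 500) = -22/(-578)²/(-375396) + 311433/29 = -22*1/334084*(-1/375396) + 311433*(1/29) = -11/167042*(-1/375396) + 311433/29 = 11/62706898632 + 311433/29 = 19528997561659975/1818500060328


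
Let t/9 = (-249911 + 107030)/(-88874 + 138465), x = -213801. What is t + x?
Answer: -21596520/101 ≈ -2.1383e+5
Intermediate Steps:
t = -2619/101 (t = 9*((-249911 + 107030)/(-88874 + 138465)) = 9*(-142881/49591) = 9*(-142881*1/49591) = 9*(-291/101) = -2619/101 ≈ -25.931)
t + x = -2619/101 - 213801 = -21596520/101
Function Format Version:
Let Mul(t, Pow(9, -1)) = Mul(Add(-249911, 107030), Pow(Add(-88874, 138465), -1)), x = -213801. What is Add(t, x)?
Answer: Rational(-21596520, 101) ≈ -2.1383e+5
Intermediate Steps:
t = Rational(-2619, 101) (t = Mul(9, Mul(Add(-249911, 107030), Pow(Add(-88874, 138465), -1))) = Mul(9, Mul(-142881, Pow(49591, -1))) = Mul(9, Mul(-142881, Rational(1, 49591))) = Mul(9, Rational(-291, 101)) = Rational(-2619, 101) ≈ -25.931)
Add(t, x) = Add(Rational(-2619, 101), -213801) = Rational(-21596520, 101)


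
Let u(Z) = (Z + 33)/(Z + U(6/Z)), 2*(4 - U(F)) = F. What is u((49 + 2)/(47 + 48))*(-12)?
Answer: 108324/283 ≈ 382.77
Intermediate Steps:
U(F) = 4 - F/2
u(Z) = (33 + Z)/(4 + Z - 3/Z) (u(Z) = (Z + 33)/(Z + (4 - 3/Z)) = (33 + Z)/(Z + (4 - 3/Z)) = (33 + Z)/(4 + Z - 3/Z))
u((49 + 2)/(47 + 48))*(-12) = (((49 + 2)/(47 + 48))*(33 + (49 + 2)/(47 + 48))/(-3 + ((49 + 2)/(47 + 48))**2 + 4*((49 + 2)/(47 + 48))))*(-12) = ((51/95)*(33 + 51/95)/(-3 + (51/95)**2 + 4*(51/95)))*(-12) = ((51*(1/95))*(33 + 51*(1/95))/(-3 + (51*(1/95))**2 + 4*(51*(1/95))))*(-12) = (51*(33 + 51/95)/(95*(-3 + (51/95)**2 + 4*(51/95))))*(-12) = ((51/95)*(3186/95)/(-3 + 2601/9025 + 204/95))*(-12) = ((51/95)*(3186/95)/(-5094/9025))*(-12) = ((51/95)*(-9025/5094)*(3186/95))*(-12) = -9027/283*(-12) = 108324/283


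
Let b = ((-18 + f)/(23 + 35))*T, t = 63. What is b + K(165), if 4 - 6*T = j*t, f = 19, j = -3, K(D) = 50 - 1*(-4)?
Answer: 18985/348 ≈ 54.555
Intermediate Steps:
K(D) = 54 (K(D) = 50 + 4 = 54)
T = 193/6 (T = ⅔ - (-1)*63/2 = ⅔ - ⅙*(-189) = ⅔ + 63/2 = 193/6 ≈ 32.167)
b = 193/348 (b = ((-18 + 19)/(23 + 35))*(193/6) = (1/58)*(193/6) = 193/348 ≈ 0.55460)
b + K(165) = 193/348 + 54 = 18985/348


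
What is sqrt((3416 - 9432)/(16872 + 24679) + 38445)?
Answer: sqrt(66374488959629)/41551 ≈ 196.07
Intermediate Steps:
sqrt((3416 - 9432)/(16872 + 24679) + 38445) = sqrt(-6016/41551 + 38445) = sqrt(1597422179/41551) = sqrt(66374488959629)/41551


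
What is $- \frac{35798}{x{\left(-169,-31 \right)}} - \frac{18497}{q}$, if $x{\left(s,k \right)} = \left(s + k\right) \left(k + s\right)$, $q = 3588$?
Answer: $- \frac{108540403}{17940000} \approx -6.0502$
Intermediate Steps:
$x{\left(s,k \right)} = \left(k + s\right)^{2}$ ($x{\left(s,k \right)} = \left(k + s\right) \left(k + s\right) = \left(k + s\right)^{2}$)
$- \frac{35798}{x{\left(-169,-31 \right)}} - \frac{18497}{q} = - \frac{35798}{\left(-31 - 169\right)^{2}} - \frac{18497}{3588} = - \frac{35798}{\left(-200\right)^{2}} - \frac{18497}{3588} = - \frac{35798}{40000} - \frac{18497}{3588} = \left(-35798\right) \frac{1}{40000} - \frac{18497}{3588} = - \frac{17899}{20000} - \frac{18497}{3588} = - \frac{108540403}{17940000}$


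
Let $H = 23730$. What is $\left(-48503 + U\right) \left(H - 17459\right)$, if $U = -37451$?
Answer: $-539017534$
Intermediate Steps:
$\left(-48503 + U\right) \left(H - 17459\right) = \left(-48503 - 37451\right) \left(23730 - 17459\right) = \left(-85954\right) 6271 = -539017534$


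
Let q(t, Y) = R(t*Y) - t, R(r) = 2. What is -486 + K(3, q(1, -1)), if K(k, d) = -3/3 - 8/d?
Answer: -495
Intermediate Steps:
q(t, Y) = 2 - t
K(k, d) = -1 - 8/d (K(k, d) = -3*⅓ - 8/d = -1 - 8/d)
-486 + K(3, q(1, -1)) = -486 + (-8 - (2 - 1*1))/(2 - 1*1) = -486 + (-8 - (2 - 1))/(2 - 1) = -486 + (-8 - 1*1)/1 = -486 + 1*(-8 - 1) = -486 + 1*(-9) = -486 - 9 = -495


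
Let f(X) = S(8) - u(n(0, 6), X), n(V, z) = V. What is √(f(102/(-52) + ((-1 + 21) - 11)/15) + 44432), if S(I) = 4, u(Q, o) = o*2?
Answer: √187753605/65 ≈ 210.80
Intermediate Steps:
u(Q, o) = 2*o
f(X) = 4 - 2*X
√(f(102/(-52) + ((-1 + 21) - 11)/15) + 44432) = √((4 - 2*(102/(-52) + ((-1 + 21) - 11)/15)) + 44432) = √((4 - 2*(102*(-1/52) + (20 - 11)*(1/15))) + 44432) = √((4 - 2*(-51/26 + 9*(1/15))) + 44432) = √((4 - 2*(-51/26 + ⅗)) + 44432) = √((4 - 2*(-177/130)) + 44432) = √((4 + 177/65) + 44432) = √(437/65 + 44432) = √(2888517/65) = √187753605/65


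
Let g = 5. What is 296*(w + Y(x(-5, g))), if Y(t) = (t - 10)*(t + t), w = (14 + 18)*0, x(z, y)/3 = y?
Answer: 44400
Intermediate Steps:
x(z, y) = 3*y
w = 0 (w = 32*0 = 0)
Y(t) = 2*t*(-10 + t) (Y(t) = (-10 + t)*(2*t) = 2*t*(-10 + t))
296*(w + Y(x(-5, g))) = 296*(0 + 2*(3*5)*(-10 + 3*5)) = 296*(0 + 2*15*(-10 + 15)) = 296*(0 + 2*15*5) = 296*(0 + 150) = 296*150 = 44400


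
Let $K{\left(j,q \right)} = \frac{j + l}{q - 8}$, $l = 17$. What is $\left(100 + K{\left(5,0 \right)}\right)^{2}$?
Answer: $\frac{151321}{16} \approx 9457.6$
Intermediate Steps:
$K{\left(j,q \right)} = \frac{17 + j}{-8 + q}$ ($K{\left(j,q \right)} = \frac{j + 17}{q - 8} = \frac{17 + j}{-8 + q}$)
$\left(100 + K{\left(5,0 \right)}\right)^{2} = \left(100 + \frac{17 + 5}{-8 + 0}\right)^{2} = \left(100 + \frac{1}{-8} \cdot 22\right)^{2} = \left(100 - \frac{11}{4}\right)^{2} = \left(\frac{389}{4}\right)^{2} = \frac{151321}{16}$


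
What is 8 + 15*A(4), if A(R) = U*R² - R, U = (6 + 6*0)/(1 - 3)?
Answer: -772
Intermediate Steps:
U = -3 (U = (6 + 0)/(-2) = 6*(-½) = -3)
A(R) = -R - 3*R² (A(R) = -3*R² - R = -R - 3*R²)
8 + 15*A(4) = 8 + 15*(4*(-1 - 3*4)) = 8 + 15*(4*(-1 - 12)) = 8 + 15*(4*(-13)) = 8 + 15*(-52) = 8 - 780 = -772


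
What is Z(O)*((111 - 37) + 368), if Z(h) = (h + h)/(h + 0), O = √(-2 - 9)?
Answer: 884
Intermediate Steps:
O = I*√11 (O = √(-11) = I*√11 ≈ 3.3166*I)
Z(h) = 2 (Z(h) = (2*h)/h = 2)
Z(O)*((111 - 37) + 368) = 2*((111 - 37) + 368) = 2*(74 + 368) = 2*442 = 884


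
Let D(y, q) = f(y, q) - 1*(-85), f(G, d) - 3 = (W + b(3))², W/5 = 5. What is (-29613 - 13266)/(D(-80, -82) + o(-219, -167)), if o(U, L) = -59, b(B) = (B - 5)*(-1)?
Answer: -42879/758 ≈ -56.569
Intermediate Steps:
W = 25 (W = 5*5 = 25)
b(B) = 5 - B (b(B) = (-5 + B)*(-1) = 5 - B)
f(G, d) = 732 (f(G, d) = 3 + (25 + (5 - 1*3))² = 3 + (25 + (5 - 3))² = 3 + (25 + 2)² = 3 + 27² = 3 + 729 = 732)
D(y, q) = 817 (D(y, q) = 732 - 1*(-85) = 732 + 85 = 817)
(-29613 - 13266)/(D(-80, -82) + o(-219, -167)) = (-29613 - 13266)/(817 - 59) = -42879/758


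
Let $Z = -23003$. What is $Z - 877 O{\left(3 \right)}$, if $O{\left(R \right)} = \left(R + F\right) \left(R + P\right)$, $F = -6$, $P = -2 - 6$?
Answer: $-36158$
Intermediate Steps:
$P = -8$ ($P = -2 - 6 = -8$)
$O{\left(R \right)} = \left(-8 + R\right) \left(-6 + R\right)$ ($O{\left(R \right)} = \left(R - 6\right) \left(R - 8\right) = \left(-6 + R\right) \left(-8 + R\right) = \left(-8 + R\right) \left(-6 + R\right)$)
$Z - 877 O{\left(3 \right)} = -23003 - 877 \left(48 + 3^{2} - 42\right) = -23003 - 877 \left(48 + 9 - 42\right) = -23003 - 13155 = -36158$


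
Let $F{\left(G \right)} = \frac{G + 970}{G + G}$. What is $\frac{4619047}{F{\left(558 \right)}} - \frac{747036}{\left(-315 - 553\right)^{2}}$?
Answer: $\frac{121368482063145}{35975996} \approx 3.3736 \cdot 10^{6}$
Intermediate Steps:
$F{\left(G \right)} = \frac{970 + G}{2 G}$
$\frac{4619047}{F{\left(558 \right)}} - \frac{747036}{\left(-315 - 553\right)^{2}} = \frac{4619047}{\frac{1}{2} \cdot \frac{1}{558} \left(970 + 558\right)} - \frac{747036}{\left(-315 - 553\right)^{2}} = \frac{4619047}{\frac{1}{2} \cdot \frac{1}{558} \cdot 1528} - \frac{747036}{\left(-868\right)^{2}} = \frac{4619047}{\frac{382}{279}} - \frac{747036}{753424} = 4619047 \cdot \frac{279}{382} - \frac{186759}{188356} = \frac{1288714113}{382} - \frac{186759}{188356} = \frac{121368482063145}{35975996}$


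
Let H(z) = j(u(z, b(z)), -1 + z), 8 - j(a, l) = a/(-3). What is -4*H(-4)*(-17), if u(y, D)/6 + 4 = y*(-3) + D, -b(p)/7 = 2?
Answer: -272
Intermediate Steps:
b(p) = -14 (b(p) = -7*2 = -14)
u(y, D) = -24 - 18*y + 6*D (u(y, D) = -24 + 6*(y*(-3) + D) = -24 + 6*(-3*y + D) = -24 + 6*(D - 3*y) = -24 + (-18*y + 6*D) = -24 - 18*y + 6*D)
j(a, l) = 8 + a/3 (j(a, l) = 8 - a/(-3) = 8 - a*(-1)/3 = 8 - (-1)*a/3 = 8 + a/3)
H(z) = -28 - 6*z (H(z) = 8 + (-24 - 18*z + 6*(-14))/3 = 8 + (-24 - 18*z - 84)/3 = 8 + (-108 - 18*z)/3 = 8 + (-36 - 6*z) = -28 - 6*z)
-4*H(-4)*(-17) = -4*(-28 - 6*(-4))*(-17) = -4*(-28 + 24)*(-17) = -4*(-4)*(-17) = 16*(-17) = -272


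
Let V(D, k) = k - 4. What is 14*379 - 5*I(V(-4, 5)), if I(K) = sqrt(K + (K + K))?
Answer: 5306 - 5*sqrt(3) ≈ 5297.3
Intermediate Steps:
V(D, k) = -4 + k
I(K) = sqrt(3)*sqrt(K) (I(K) = sqrt(K + 2*K) = sqrt(3*K) = sqrt(3)*sqrt(K))
14*379 - 5*I(V(-4, 5)) = 14*379 - 5*sqrt(3)*sqrt(-4 + 5) = 5306 - 5*sqrt(3)*sqrt(1) = 5306 - 5*sqrt(3)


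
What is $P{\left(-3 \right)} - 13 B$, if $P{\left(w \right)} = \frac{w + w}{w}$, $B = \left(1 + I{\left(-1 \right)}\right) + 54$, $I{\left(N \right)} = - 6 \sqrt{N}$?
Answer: $-713 + 78 i \approx -713.0 + 78.0 i$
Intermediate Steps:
$B = 55 - 6 i$ ($B = \left(1 - 6 \sqrt{-1}\right) + 54 = \left(1 - 6 i\right) + 54 = 55 - 6 i \approx 55.0 - 6.0 i$)
$P{\left(w \right)} = 2$ ($P{\left(w \right)} = \frac{2 w}{w} = 2$)
$P{\left(-3 \right)} - 13 B = 2 - 13 \left(55 - 6 i\right) = 2 - \left(715 - 78 i\right) = -713 + 78 i$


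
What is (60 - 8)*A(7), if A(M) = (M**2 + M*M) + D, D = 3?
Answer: 5252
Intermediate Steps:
A(M) = 3 + 2*M**2 (A(M) = (M**2 + M*M) + 3 = (M**2 + M**2) + 3 = 2*M**2 + 3 = 3 + 2*M**2)
(60 - 8)*A(7) = (60 - 8)*(3 + 2*7**2) = 52*(3 + 2*49) = 52*(3 + 98) = 52*101 = 5252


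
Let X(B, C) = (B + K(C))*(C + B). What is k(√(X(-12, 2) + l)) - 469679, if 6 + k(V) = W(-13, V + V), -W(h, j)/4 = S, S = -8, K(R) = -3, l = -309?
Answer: -469653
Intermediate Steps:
X(B, C) = (-3 + B)*(B + C) (X(B, C) = (B - 3)*(C + B) = (-3 + B)*(B + C))
W(h, j) = 32 (W(h, j) = -4*(-8) = 32)
k(V) = 26 (k(V) = -6 + 32 = 26)
k(√(X(-12, 2) + l)) - 469679 = 26 - 469679 = -469653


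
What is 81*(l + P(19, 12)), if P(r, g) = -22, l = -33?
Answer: -4455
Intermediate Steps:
81*(l + P(19, 12)) = 81*(-33 - 22) = 81*(-55) = -4455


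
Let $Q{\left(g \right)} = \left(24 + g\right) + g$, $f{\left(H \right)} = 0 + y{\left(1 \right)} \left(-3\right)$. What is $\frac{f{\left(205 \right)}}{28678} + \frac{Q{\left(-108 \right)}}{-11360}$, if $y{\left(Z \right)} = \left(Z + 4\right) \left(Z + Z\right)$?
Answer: $\frac{80709}{5090345} \approx 0.015855$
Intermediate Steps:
$y{\left(Z \right)} = 2 Z \left(4 + Z\right)$ ($y{\left(Z \right)} = \left(4 + Z\right) 2 Z = 2 Z \left(4 + Z\right)$)
$f{\left(H \right)} = -30$ ($f{\left(H \right)} = 0 + 2 \cdot 1 \left(4 + 1\right) \left(-3\right) = 0 + 2 \cdot 1 \cdot 5 \left(-3\right) = 0 + 10 \left(-3\right) = 0 - 30 = -30$)
$Q{\left(g \right)} = 24 + 2 g$
$\frac{f{\left(205 \right)}}{28678} + \frac{Q{\left(-108 \right)}}{-11360} = - \frac{30}{28678} + \frac{24 + 2 \left(-108\right)}{-11360} = \left(-30\right) \frac{1}{28678} + \left(24 - 216\right) \left(- \frac{1}{11360}\right) = - \frac{15}{14339} - - \frac{6}{355} = - \frac{15}{14339} + \frac{6}{355} = \frac{80709}{5090345}$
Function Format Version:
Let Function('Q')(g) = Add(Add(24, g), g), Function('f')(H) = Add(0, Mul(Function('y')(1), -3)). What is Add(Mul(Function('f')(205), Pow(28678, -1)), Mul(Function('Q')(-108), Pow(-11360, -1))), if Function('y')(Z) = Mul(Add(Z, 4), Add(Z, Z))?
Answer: Rational(80709, 5090345) ≈ 0.015855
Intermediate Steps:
Function('y')(Z) = Mul(2, Z, Add(4, Z)) (Function('y')(Z) = Mul(Add(4, Z), Mul(2, Z)) = Mul(2, Z, Add(4, Z)))
Function('f')(H) = -30 (Function('f')(H) = Add(0, Mul(Mul(2, 1, Add(4, 1)), -3)) = Add(0, Mul(Mul(2, 1, 5), -3)) = Add(0, Mul(10, -3)) = Add(0, -30) = -30)
Function('Q')(g) = Add(24, Mul(2, g))
Add(Mul(Function('f')(205), Pow(28678, -1)), Mul(Function('Q')(-108), Pow(-11360, -1))) = Add(Mul(-30, Pow(28678, -1)), Mul(Add(24, Mul(2, -108)), Pow(-11360, -1))) = Add(Mul(-30, Rational(1, 28678)), Mul(Add(24, -216), Rational(-1, 11360))) = Add(Rational(-15, 14339), Mul(-192, Rational(-1, 11360))) = Add(Rational(-15, 14339), Rational(6, 355)) = Rational(80709, 5090345)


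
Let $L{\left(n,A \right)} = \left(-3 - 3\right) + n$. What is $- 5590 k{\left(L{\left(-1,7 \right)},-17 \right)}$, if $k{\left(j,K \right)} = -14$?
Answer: $78260$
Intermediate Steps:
$L{\left(n,A \right)} = -6 + n$
$- 5590 k{\left(L{\left(-1,7 \right)},-17 \right)} = \left(-5590\right) \left(-14\right) = 78260$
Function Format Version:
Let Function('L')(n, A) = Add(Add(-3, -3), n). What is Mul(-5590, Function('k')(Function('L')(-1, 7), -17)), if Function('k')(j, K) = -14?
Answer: 78260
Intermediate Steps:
Function('L')(n, A) = Add(-6, n)
Mul(-5590, Function('k')(Function('L')(-1, 7), -17)) = Mul(-5590, -14) = 78260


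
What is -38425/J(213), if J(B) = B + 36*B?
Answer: -38425/7881 ≈ -4.8756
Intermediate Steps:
J(B) = 37*B
-38425/J(213) = -38425/(37*213) = -38425/7881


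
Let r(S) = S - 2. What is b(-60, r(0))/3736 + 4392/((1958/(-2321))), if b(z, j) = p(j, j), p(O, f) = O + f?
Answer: -432774593/83126 ≈ -5206.3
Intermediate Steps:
r(S) = -2 + S
b(z, j) = 2*j (b(z, j) = j + j = 2*j)
b(-60, r(0))/3736 + 4392/((1958/(-2321))) = (2*(-2 + 0))/3736 + 4392/((1958/(-2321))) = (2*(-2))*(1/3736) + 4392/((1958*(-1/2321))) = -4*1/3736 + 4392/(-178/211) = -1/934 + 4392*(-211/178) = -1/934 - 463356/89 = -432774593/83126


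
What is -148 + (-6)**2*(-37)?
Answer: -1480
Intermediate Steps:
-148 + (-6)**2*(-37) = -148 + 36*(-37) = -148 - 1332 = -1480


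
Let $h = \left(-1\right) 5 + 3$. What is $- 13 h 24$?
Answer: $624$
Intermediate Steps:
$h = -2$ ($h = -5 + 3 = -2$)
$- 13 h 24 = \left(-13\right) \left(-2\right) 24 = 26 \cdot 24 = 624$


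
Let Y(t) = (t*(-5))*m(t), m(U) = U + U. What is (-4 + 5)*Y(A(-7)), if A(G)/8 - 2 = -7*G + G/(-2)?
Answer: -1900960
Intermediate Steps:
A(G) = 16 - 60*G (A(G) = 16 + 8*(-7*G + G/(-2)) = 16 + 8*(-7*G + G*(-½)) = 16 + 8*(-7*G - G/2) = 16 + 8*(-15*G/2) = 16 - 60*G)
m(U) = 2*U
Y(t) = -10*t² (Y(t) = (t*(-5))*(2*t) = (-5*t)*(2*t) = -10*t²)
(-4 + 5)*Y(A(-7)) = (-4 + 5)*(-10*(16 - 60*(-7))²) = 1*(-10*(16 + 420)²) = 1*(-10*436²) = 1*(-10*190096) = 1*(-1900960) = -1900960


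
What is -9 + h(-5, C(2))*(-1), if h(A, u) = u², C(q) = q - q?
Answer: -9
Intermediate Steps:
C(q) = 0
-9 + h(-5, C(2))*(-1) = -9 + 0²*(-1) = -9 + 0*(-1) = -9 + 0 = -9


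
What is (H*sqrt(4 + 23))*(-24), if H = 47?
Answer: -3384*sqrt(3) ≈ -5861.3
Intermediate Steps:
(H*sqrt(4 + 23))*(-24) = (47*sqrt(4 + 23))*(-24) = (47*sqrt(27))*(-24) = (47*(3*sqrt(3)))*(-24) = (141*sqrt(3))*(-24) = -3384*sqrt(3)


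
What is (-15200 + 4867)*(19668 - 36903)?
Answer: 178089255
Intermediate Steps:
(-15200 + 4867)*(19668 - 36903) = -10333*(-17235) = 178089255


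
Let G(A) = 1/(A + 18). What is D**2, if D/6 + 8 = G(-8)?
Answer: 56169/25 ≈ 2246.8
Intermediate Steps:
G(A) = 1/(18 + A)
D = -237/5 (D = -48 + 6/(18 - 8) = -48 + 6/10 = -48 + 6*(1/10) = -48 + 3/5 = -237/5 ≈ -47.400)
D**2 = (-237/5)**2 = 56169/25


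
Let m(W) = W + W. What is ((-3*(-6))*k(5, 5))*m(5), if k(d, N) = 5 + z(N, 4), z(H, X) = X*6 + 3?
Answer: 5760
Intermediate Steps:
m(W) = 2*W
z(H, X) = 3 + 6*X (z(H, X) = 6*X + 3 = 3 + 6*X)
k(d, N) = 32 (k(d, N) = 5 + (3 + 6*4) = 5 + (3 + 24) = 5 + 27 = 32)
((-3*(-6))*k(5, 5))*m(5) = (-3*(-6)*32)*(2*5) = (18*32)*10 = 576*10 = 5760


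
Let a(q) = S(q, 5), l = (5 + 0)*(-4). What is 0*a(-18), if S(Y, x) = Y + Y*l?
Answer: 0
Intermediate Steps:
l = -20 (l = 5*(-4) = -20)
S(Y, x) = -19*Y (S(Y, x) = Y + Y*(-20) = Y - 20*Y = -19*Y)
a(q) = -19*q
0*a(-18) = 0*(-19*(-18)) = 0*342 = 0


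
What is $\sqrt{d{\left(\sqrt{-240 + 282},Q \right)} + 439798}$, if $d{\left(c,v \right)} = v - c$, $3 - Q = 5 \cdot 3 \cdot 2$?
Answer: $\sqrt{439771 - \sqrt{42}} \approx 663.15$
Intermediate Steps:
$Q = -27$ ($Q = 3 - 5 \cdot 3 \cdot 2 = 3 - 15 \cdot 2 = 3 - 30 = -27$)
$\sqrt{d{\left(\sqrt{-240 + 282},Q \right)} + 439798} = \sqrt{\left(-27 - \sqrt{-240 + 282}\right) + 439798} = \sqrt{\left(-27 - \sqrt{42}\right) + 439798} = \sqrt{439771 - \sqrt{42}}$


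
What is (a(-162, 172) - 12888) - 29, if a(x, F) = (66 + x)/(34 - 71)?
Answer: -477833/37 ≈ -12914.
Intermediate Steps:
a(x, F) = -66/37 - x/37 (a(x, F) = (66 + x)/(-37) = (66 + x)*(-1/37) = -66/37 - x/37)
(a(-162, 172) - 12888) - 29 = ((-66/37 - 1/37*(-162)) - 12888) - 29 = ((-66/37 + 162/37) - 12888) - 29 = (96/37 - 12888) - 29 = -476760/37 - 29 = -477833/37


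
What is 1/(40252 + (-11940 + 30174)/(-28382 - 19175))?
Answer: 47557/1914246130 ≈ 2.4844e-5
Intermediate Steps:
1/(40252 + (-11940 + 30174)/(-28382 - 19175)) = 1/(40252 + 18234/(-47557)) = 1/(40252 + 18234*(-1/47557)) = 1/(40252 - 18234/47557) = 1/(1914246130/47557) = 47557/1914246130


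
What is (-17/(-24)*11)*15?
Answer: 935/8 ≈ 116.88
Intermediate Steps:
(-17/(-24)*11)*15 = (-17*(-1/24)*11)*15 = ((17/24)*11)*15 = (187/24)*15 = 935/8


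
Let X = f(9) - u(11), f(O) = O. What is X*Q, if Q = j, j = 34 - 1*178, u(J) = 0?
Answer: -1296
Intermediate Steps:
j = -144 (j = 34 - 178 = -144)
Q = -144
X = 9 (X = 9 - 1*0 = 9 + 0 = 9)
X*Q = 9*(-144) = -1296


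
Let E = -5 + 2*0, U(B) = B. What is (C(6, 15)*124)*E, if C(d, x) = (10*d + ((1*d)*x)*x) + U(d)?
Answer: -877920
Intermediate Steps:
C(d, x) = 11*d + d*x² (C(d, x) = (10*d + ((1*d)*x)*x) + d = (10*d + (d*x)*x) + d = (10*d + d*x²) + d = 11*d + d*x²)
E = -5 (E = -5 + 0 = -5)
(C(6, 15)*124)*E = ((6*(11 + 15²))*124)*(-5) = ((6*(11 + 225))*124)*(-5) = ((6*236)*124)*(-5) = (1416*124)*(-5) = 175584*(-5) = -877920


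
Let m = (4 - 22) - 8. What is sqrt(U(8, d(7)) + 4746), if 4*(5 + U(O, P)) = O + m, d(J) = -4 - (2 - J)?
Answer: sqrt(18946)/2 ≈ 68.822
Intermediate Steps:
d(J) = -6 + J (d(J) = -4 + (-2 + J) = -6 + J)
m = -26 (m = -18 - 8 = -26)
U(O, P) = -23/2 + O/4 (U(O, P) = -5 + (O - 26)/4 = -5 + (-26 + O)/4 = -5 + (-13/2 + O/4) = -23/2 + O/4)
sqrt(U(8, d(7)) + 4746) = sqrt((-23/2 + (1/4)*8) + 4746) = sqrt((-23/2 + 2) + 4746) = sqrt(-19/2 + 4746) = sqrt(9473/2) = sqrt(18946)/2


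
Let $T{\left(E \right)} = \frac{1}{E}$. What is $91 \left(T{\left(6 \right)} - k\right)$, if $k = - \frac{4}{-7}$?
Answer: $- \frac{221}{6} \approx -36.833$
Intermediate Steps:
$k = \frac{4}{7}$ ($k = \left(-4\right) \left(- \frac{1}{7}\right) = \frac{4}{7} \approx 0.57143$)
$91 \left(T{\left(6 \right)} - k\right) = 91 \left(\frac{1}{6} - \frac{4}{7}\right) = 91 \left(- \frac{17}{42}\right) = - \frac{221}{6}$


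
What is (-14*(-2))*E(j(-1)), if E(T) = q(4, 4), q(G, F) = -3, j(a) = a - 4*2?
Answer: -84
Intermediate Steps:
j(a) = -8 + a (j(a) = a - 8 = -8 + a)
E(T) = -3
(-14*(-2))*E(j(-1)) = -14*(-2)*(-3) = 28*(-3) = -84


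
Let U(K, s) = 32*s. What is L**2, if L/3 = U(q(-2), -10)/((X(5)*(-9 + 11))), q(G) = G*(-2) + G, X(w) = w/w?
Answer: 230400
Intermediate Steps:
X(w) = 1
q(G) = -G (q(G) = -2*G + G = -G)
L = -480 (L = 3*((32*(-10))/((1*(-9 + 11)))) = 3*(-320/(1*2)) = 3*(-320/2) = 3*(-320*1/2) = 3*(-160) = -480)
L**2 = (-480)**2 = 230400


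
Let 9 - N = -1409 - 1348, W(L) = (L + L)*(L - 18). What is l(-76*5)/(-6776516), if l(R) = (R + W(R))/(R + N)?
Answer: -75525/4042191794 ≈ -1.8684e-5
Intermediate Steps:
W(L) = 2*L*(-18 + L) (W(L) = (2*L)*(-18 + L) = 2*L*(-18 + L))
N = 2766 (N = 9 - (-1409 - 1348) = 9 - 1*(-2757) = 9 + 2757 = 2766)
l(R) = (R + 2*R*(-18 + R))/(2766 + R) (l(R) = (R + 2*R*(-18 + R))/(R + 2766) = (R + 2*R*(-18 + R))/(2766 + R))
l(-76*5)/(-6776516) = ((-76*5)*(-35 + 2*(-76*5))/(2766 - 76*5))/(-6776516) = -380*(-35 + 2*(-380))/(2766 - 380)*(-1/6776516) = -380*(-35 - 760)/2386*(-1/6776516) = -380*1/2386*(-795)*(-1/6776516) = (151050/1193)*(-1/6776516) = -75525/4042191794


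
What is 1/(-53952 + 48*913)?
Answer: -1/10128 ≈ -9.8736e-5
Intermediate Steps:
1/(-53952 + 48*913) = 1/(-53952 + 43824) = 1/(-10128) = -1/10128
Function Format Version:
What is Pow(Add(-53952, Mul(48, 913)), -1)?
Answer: Rational(-1, 10128) ≈ -9.8736e-5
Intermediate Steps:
Pow(Add(-53952, Mul(48, 913)), -1) = Pow(Add(-53952, 43824), -1) = Pow(-10128, -1) = Rational(-1, 10128)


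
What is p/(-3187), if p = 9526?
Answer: -9526/3187 ≈ -2.9890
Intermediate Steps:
p/(-3187) = 9526/(-3187) = 9526*(-1/3187) = -9526/3187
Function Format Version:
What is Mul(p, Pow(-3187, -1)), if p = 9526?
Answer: Rational(-9526, 3187) ≈ -2.9890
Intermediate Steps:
Mul(p, Pow(-3187, -1)) = Mul(9526, Pow(-3187, -1)) = Mul(9526, Rational(-1, 3187)) = Rational(-9526, 3187)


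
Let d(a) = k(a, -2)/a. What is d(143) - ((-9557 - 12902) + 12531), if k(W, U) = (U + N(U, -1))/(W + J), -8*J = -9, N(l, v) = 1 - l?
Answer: 1636918720/164879 ≈ 9928.0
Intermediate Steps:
J = 9/8 (J = -⅛*(-9) = 9/8 ≈ 1.1250)
k(W, U) = 1/(9/8 + W) (k(W, U) = (U + (1 - U))/(W + 9/8) = 1/(9/8 + W))
d(a) = 8/(a*(9 + 8*a)) (d(a) = (8/(9 + 8*a))/a = 8/(a*(9 + 8*a)))
d(143) - ((-9557 - 12902) + 12531) = 8/(143*(9 + 8*143)) - ((-9557 - 12902) + 12531) = 8*(1/143)/(9 + 1144) - (-22459 + 12531) = 8*(1/143)/1153 - 1*(-9928) = 8*(1/143)*(1/1153) + 9928 = 8/164879 + 9928 = 1636918720/164879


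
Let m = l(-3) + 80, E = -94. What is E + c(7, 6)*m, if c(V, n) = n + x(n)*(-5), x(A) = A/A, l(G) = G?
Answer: -17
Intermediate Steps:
x(A) = 1
c(V, n) = -5 + n (c(V, n) = n + 1*(-5) = n - 5 = -5 + n)
m = 77 (m = -3 + 80 = 77)
E + c(7, 6)*m = -94 + (-5 + 6)*77 = -94 + 1*77 = -94 + 77 = -17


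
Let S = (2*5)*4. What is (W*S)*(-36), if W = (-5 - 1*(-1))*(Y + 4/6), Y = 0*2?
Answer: 3840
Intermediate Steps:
Y = 0
W = -8/3 (W = (-5 - 1*(-1))*(0 + 4/6) = (-5 + 1)*(0 + 4*(⅙)) = -4*(0 + ⅔) = -4*⅔ = -8/3 ≈ -2.6667)
S = 40 (S = 10*4 = 40)
(W*S)*(-36) = -8/3*40*(-36) = -320/3*(-36) = 3840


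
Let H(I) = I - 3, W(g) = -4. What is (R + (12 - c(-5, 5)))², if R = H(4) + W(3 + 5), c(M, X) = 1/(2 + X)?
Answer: 3844/49 ≈ 78.449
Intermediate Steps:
H(I) = -3 + I
R = -3 (R = (-3 + 4) - 4 = 1 - 4 = -3)
(R + (12 - c(-5, 5)))² = (-3 + (12 - 1/(2 + 5)))² = (-3 + (12 - 1/7))² = (-3 + (12 - 1*⅐))² = (-3 + (12 - ⅐))² = (-3 + 83/7)² = (62/7)² = 3844/49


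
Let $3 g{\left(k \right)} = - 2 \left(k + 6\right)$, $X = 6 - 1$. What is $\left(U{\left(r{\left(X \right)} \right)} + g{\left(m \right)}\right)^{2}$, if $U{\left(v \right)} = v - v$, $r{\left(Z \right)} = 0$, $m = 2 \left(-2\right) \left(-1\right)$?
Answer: $\frac{400}{9} \approx 44.444$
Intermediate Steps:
$X = 5$ ($X = 6 - 1 = 5$)
$m = 4$ ($m = \left(-4\right) \left(-1\right) = 4$)
$U{\left(v \right)} = 0$
$g{\left(k \right)} = -4 - \frac{2 k}{3}$ ($g{\left(k \right)} = \frac{\left(-2\right) \left(k + 6\right)}{3} = \frac{\left(-2\right) \left(6 + k\right)}{3} = \frac{-12 - 2 k}{3} = -4 - \frac{2 k}{3}$)
$\left(U{\left(r{\left(X \right)} \right)} + g{\left(m \right)}\right)^{2} = \left(0 - \frac{20}{3}\right)^{2} = \left(- \frac{20}{3}\right)^{2} = \frac{400}{9}$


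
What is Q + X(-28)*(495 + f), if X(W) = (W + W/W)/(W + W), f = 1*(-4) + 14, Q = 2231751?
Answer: 124991691/56 ≈ 2.2320e+6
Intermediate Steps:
f = 10 (f = -4 + 14 = 10)
X(W) = (1 + W)/(2*W) (X(W) = (W + 1)/((2*W)) = (1 + W)*(1/(2*W)) = (1 + W)/(2*W))
Q + X(-28)*(495 + f) = 2231751 + ((1/2)*(1 - 28)/(-28))*(495 + 10) = 2231751 + ((1/2)*(-1/28)*(-27))*505 = 2231751 + (27/56)*505 = 2231751 + 13635/56 = 124991691/56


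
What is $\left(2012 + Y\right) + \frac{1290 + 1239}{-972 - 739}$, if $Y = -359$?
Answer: $\frac{2825754}{1711} \approx 1651.5$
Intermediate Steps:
$\left(2012 + Y\right) + \frac{1290 + 1239}{-972 - 739} = \left(2012 - 359\right) + \frac{1290 + 1239}{-972 - 739} = 1653 + \frac{2529}{-1711} = 1653 + 2529 \left(- \frac{1}{1711}\right) = 1653 - \frac{2529}{1711} = \frac{2825754}{1711}$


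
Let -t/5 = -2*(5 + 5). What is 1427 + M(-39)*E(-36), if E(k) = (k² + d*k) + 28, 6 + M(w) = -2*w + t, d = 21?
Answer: 99123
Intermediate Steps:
t = 100 (t = -(-10)*(5 + 5) = -(-10)*10 = -5*(-20) = 100)
M(w) = 94 - 2*w (M(w) = -6 + (-2*w + 100) = -6 + (100 - 2*w) = 94 - 2*w)
E(k) = 28 + k² + 21*k (E(k) = (k² + 21*k) + 28 = 28 + k² + 21*k)
1427 + M(-39)*E(-36) = 1427 + (94 - 2*(-39))*(28 + (-36)² + 21*(-36)) = 1427 + (94 + 78)*(28 + 1296 - 756) = 1427 + 172*568 = 1427 + 97696 = 99123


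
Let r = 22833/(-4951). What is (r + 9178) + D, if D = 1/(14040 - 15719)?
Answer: 76255885204/8312729 ≈ 9173.4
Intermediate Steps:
r = -22833/4951 (r = 22833*(-1/4951) = -22833/4951 ≈ -4.6118)
D = -1/1679 (D = 1/(-1679) = -1/1679 ≈ -0.00059559)
(r + 9178) + D = (-22833/4951 + 9178) - 1/1679 = 45417445/4951 - 1/1679 = 76255885204/8312729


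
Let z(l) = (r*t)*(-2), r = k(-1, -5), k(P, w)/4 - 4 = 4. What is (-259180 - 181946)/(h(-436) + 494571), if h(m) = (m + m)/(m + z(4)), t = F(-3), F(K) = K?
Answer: -26908686/30169049 ≈ -0.89193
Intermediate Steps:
k(P, w) = 32 (k(P, w) = 16 + 4*4 = 16 + 16 = 32)
t = -3
r = 32
z(l) = 192 (z(l) = (32*(-3))*(-2) = -96*(-2) = 192)
h(m) = 2*m/(192 + m) (h(m) = (m + m)/(m + 192) = (2*m)/(192 + m) = 2*m/(192 + m))
(-259180 - 181946)/(h(-436) + 494571) = (-259180 - 181946)/(2*(-436)/(192 - 436) + 494571) = -441126/(2*(-436)/(-244) + 494571) = -441126/(2*(-436)*(-1/244) + 494571) = -441126/(218/61 + 494571) = -441126/30169049/61 = -441126*61/30169049 = -26908686/30169049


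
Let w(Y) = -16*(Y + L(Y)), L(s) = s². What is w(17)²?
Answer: 23970816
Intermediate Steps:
w(Y) = -16*Y - 16*Y² (w(Y) = -16*(Y + Y²) = -16*Y - 16*Y²)
w(17)² = (16*17*(-1 - 1*17))² = (16*17*(-1 - 17))² = (16*17*(-18))² = (-4896)² = 23970816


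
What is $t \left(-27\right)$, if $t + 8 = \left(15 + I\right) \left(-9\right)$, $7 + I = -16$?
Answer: $-1728$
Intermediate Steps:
$I = -23$ ($I = -7 - 16 = -23$)
$t = 64$ ($t = -8 + \left(15 - 23\right) \left(-9\right) = -8 - -72 = -8 + 72 = 64$)
$t \left(-27\right) = 64 \left(-27\right) = -1728$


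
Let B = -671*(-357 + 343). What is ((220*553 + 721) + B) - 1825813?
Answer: -1694038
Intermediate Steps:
B = 9394 (B = -671*(-14) = 9394)
((220*553 + 721) + B) - 1825813 = ((220*553 + 721) + 9394) - 1825813 = ((121660 + 721) + 9394) - 1825813 = (122381 + 9394) - 1825813 = 131775 - 1825813 = -1694038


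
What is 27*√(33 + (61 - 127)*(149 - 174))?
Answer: 81*√187 ≈ 1107.7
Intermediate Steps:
27*√(33 + (61 - 127)*(149 - 174)) = 27*√(33 - 66*(-25)) = 27*√(33 + 1650) = 27*√1683 = 27*(3*√187) = 81*√187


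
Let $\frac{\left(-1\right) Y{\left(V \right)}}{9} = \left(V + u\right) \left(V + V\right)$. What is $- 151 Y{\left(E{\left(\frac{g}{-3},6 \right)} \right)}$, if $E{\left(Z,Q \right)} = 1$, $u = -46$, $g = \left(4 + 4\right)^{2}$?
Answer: $-122310$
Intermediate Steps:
$g = 64$ ($g = 8^{2} = 64$)
$Y{\left(V \right)} = - 18 V \left(-46 + V\right)$ ($Y{\left(V \right)} = - 9 \left(V - 46\right) \left(V + V\right) = - 9 \left(-46 + V\right) 2 V = - 9 \cdot 2 V \left(-46 + V\right) = - 18 V \left(-46 + V\right)$)
$- 151 Y{\left(E{\left(\frac{g}{-3},6 \right)} \right)} = - 151 \cdot 18 \cdot 1 \left(46 - 1\right) = - 151 \cdot 18 \cdot 1 \cdot 45 = \left(-151\right) 810 = -122310$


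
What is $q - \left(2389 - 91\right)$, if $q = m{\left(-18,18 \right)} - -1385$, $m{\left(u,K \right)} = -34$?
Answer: $-947$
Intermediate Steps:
$q = 1351$ ($q = -34 - -1385 = -34 + 1385 = 1351$)
$q - \left(2389 - 91\right) = 1351 - \left(2389 - 91\right) = 1351 - 2298 = -947$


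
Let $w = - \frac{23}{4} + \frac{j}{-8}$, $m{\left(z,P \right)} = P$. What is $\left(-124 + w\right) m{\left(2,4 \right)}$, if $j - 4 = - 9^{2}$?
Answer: $- \frac{961}{2} \approx -480.5$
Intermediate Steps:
$j = -77$ ($j = 4 - 9^{2} = 4 - 81 = -77$)
$w = \frac{31}{8}$ ($w = - \frac{23}{4} - \frac{77}{-8} = \left(-23\right) \frac{1}{4} - - \frac{77}{8} = - \frac{23}{4} + \frac{77}{8} = \frac{31}{8} \approx 3.875$)
$\left(-124 + w\right) m{\left(2,4 \right)} = \left(-124 + \frac{31}{8}\right) 4 = \left(- \frac{961}{8}\right) 4 = - \frac{961}{2}$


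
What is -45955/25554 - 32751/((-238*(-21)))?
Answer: -88883512/10643241 ≈ -8.3512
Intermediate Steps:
-45955/25554 - 32751/((-238*(-21))) = -45955*1/25554 - 32751/4998 = -45955/25554 - 32751*1/4998 = -45955/25554 - 10917/1666 = -88883512/10643241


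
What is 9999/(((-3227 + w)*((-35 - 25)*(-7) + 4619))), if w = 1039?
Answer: -9999/11025332 ≈ -0.00090691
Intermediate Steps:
9999/(((-3227 + w)*((-35 - 25)*(-7) + 4619))) = 9999/(((-3227 + 1039)*((-35 - 25)*(-7) + 4619))) = 9999/((-2188*(-60*(-7) + 4619))) = 9999/((-2188*(420 + 4619))) = 9999/((-2188*5039)) = 9999/(-11025332) = 9999*(-1/11025332) = -9999/11025332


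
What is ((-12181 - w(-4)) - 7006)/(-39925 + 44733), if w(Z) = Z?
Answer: -19183/4808 ≈ -3.9898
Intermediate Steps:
((-12181 - w(-4)) - 7006)/(-39925 + 44733) = ((-12181 - 1*(-4)) - 7006)/(-39925 + 44733) = ((-12181 + 4) - 7006)/4808 = (-12177 - 7006)*(1/4808) = -19183*1/4808 = -19183/4808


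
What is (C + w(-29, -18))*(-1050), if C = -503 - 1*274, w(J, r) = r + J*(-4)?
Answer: 712950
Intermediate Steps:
w(J, r) = r - 4*J
C = -777 (C = -503 - 274 = -777)
(C + w(-29, -18))*(-1050) = (-777 + (-18 - 4*(-29)))*(-1050) = (-777 + (-18 + 116))*(-1050) = (-777 + 98)*(-1050) = -679*(-1050) = 712950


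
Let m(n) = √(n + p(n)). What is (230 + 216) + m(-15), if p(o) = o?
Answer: 446 + I*√30 ≈ 446.0 + 5.4772*I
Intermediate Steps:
m(n) = √2*√n (m(n) = √(n + n) = √(2*n) = √2*√n)
(230 + 216) + m(-15) = (230 + 216) + √2*√(-15) = 446 + √2*(I*√15) = 446 + I*√30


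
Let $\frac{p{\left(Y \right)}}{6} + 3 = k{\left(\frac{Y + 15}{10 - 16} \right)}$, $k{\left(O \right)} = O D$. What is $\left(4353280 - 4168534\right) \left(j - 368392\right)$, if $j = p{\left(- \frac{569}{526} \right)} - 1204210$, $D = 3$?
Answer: $- \frac{76412800726959}{263} \approx -2.9054 \cdot 10^{11}$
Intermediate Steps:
$k{\left(O \right)} = 3 O$ ($k{\left(O \right)} = O 3 = 3 O$)
$p{\left(Y \right)} = -63 - 3 Y$ ($p{\left(Y \right)} = -18 + 6 \cdot 3 \frac{Y + 15}{10 - 16} = -18 + 6 \cdot 3 \frac{15 + Y}{-6} = -18 + 6 \cdot 3 \left(15 + Y\right) \left(- \frac{1}{6}\right) = -18 + 6 \cdot 3 \left(- \frac{5}{2} - \frac{Y}{6}\right) = -18 + 6 \left(- \frac{15}{2} - \frac{Y}{2}\right) = -18 - \left(45 + 3 Y\right) = -63 - 3 Y$)
$j = - \frac{633445891}{526}$ ($j = \left(-63 - 3 \left(- \frac{569}{526}\right)\right) - 1204210 = \left(-63 - 3 \left(\left(-569\right) \frac{1}{526}\right)\right) - 1204210 = \left(-63 - - \frac{1707}{526}\right) - 1204210 = \left(-63 + \frac{1707}{526}\right) - 1204210 = - \frac{31431}{526} - 1204210 = - \frac{633445891}{526} \approx -1.2043 \cdot 10^{6}$)
$\left(4353280 - 4168534\right) \left(j - 368392\right) = \left(4353280 - 4168534\right) \left(- \frac{633445891}{526} - 368392\right) = 184746 \left(- \frac{827220083}{526}\right) = - \frac{76412800726959}{263}$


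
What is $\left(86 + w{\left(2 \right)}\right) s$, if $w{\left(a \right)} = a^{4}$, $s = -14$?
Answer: $-1428$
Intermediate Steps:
$\left(86 + w{\left(2 \right)}\right) s = \left(86 + 2^{4}\right) \left(-14\right) = \left(86 + 16\right) \left(-14\right) = 102 \left(-14\right) = -1428$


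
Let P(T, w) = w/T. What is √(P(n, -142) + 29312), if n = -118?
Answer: √102039261/59 ≈ 171.21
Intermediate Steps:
√(P(n, -142) + 29312) = √(-142/(-118) + 29312) = √(-142*(-1/118) + 29312) = √(71/59 + 29312) = √(1729479/59) = √102039261/59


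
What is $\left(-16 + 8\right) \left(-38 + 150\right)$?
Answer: $-896$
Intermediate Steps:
$\left(-16 + 8\right) \left(-38 + 150\right) = \left(-8\right) 112 = -896$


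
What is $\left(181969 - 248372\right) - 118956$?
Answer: $-185359$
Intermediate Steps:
$\left(181969 - 248372\right) - 118956 = -66403 + \left(-159796 + 40840\right) = -66403 - 118956 = -185359$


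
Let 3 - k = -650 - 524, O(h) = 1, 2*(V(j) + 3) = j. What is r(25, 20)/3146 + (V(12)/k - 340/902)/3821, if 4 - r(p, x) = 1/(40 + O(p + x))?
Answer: 61474899/52735539142 ≈ 0.0011657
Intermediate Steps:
V(j) = -3 + j/2
r(p, x) = 163/41 (r(p, x) = 4 - 1/(40 + 1) = 4 - 1/41 = 163/41)
k = 1177 (k = 3 - (-650 - 524) = 3 - 1*(-1174) = 3 + 1174 = 1177)
r(25, 20)/3146 + (V(12)/k - 340/902)/3821 = (163/41)/3146 + ((-3 + (½)*12)/1177 - 340/902)/3821 = (163/41)*(1/3146) + ((-3 + 6)*(1/1177) - 340*1/902)*(1/3821) = 163/128986 + (3*(1/1177) - 170/451)*(1/3821) = 163/128986 + (3/1177 - 170/451)*(1/3821) = 163/128986 - 18067/48257*1/3821 = 163/128986 - 18067/184389997 = 61474899/52735539142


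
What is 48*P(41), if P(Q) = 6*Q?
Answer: 11808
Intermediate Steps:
48*P(41) = 48*(6*41) = 48*246 = 11808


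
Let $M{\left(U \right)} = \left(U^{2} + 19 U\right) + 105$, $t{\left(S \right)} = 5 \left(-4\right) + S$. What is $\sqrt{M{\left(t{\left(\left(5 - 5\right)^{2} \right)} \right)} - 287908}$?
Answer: $i \sqrt{287783} \approx 536.45 i$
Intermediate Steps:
$t{\left(S \right)} = -20 + S$
$M{\left(U \right)} = 105 + U^{2} + 19 U$
$\sqrt{M{\left(t{\left(\left(5 - 5\right)^{2} \right)} \right)} - 287908} = \sqrt{\left(105 + \left(-20 + \left(5 - 5\right)^{2}\right)^{2} + 19 \left(-20 + \left(5 - 5\right)^{2}\right)\right) - 287908} = \sqrt{\left(105 + \left(-20 + 0^{2}\right)^{2} + 19 \left(-20 + 0^{2}\right)\right) - 287908} = \sqrt{\left(105 + \left(-20 + 0\right)^{2} + 19 \left(-20 + 0\right)\right) - 287908} = \sqrt{\left(105 + \left(-20\right)^{2} + 19 \left(-20\right)\right) - 287908} = \sqrt{\left(105 + 400 - 380\right) - 287908} = \sqrt{125 - 287908} = \sqrt{-287783} = i \sqrt{287783}$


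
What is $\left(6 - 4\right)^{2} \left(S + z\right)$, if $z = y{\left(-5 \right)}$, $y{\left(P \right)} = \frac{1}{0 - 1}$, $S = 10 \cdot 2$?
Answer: $76$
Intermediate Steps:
$S = 20$
$y{\left(P \right)} = -1$ ($y{\left(P \right)} = \frac{1}{-1} = -1$)
$z = -1$
$\left(6 - 4\right)^{2} \left(S + z\right) = \left(6 - 4\right)^{2} \left(20 - 1\right) = 2^{2} \cdot 19 = 4 \cdot 19 = 76$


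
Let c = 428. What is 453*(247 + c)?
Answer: 305775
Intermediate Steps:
453*(247 + c) = 453*(247 + 428) = 453*675 = 305775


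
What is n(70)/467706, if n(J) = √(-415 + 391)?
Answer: I*√6/233853 ≈ 1.0474e-5*I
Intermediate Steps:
n(J) = 2*I*√6 (n(J) = √(-24) = 2*I*√6)
n(70)/467706 = (2*I*√6)/467706 = (2*I*√6)*(1/467706) = I*√6/233853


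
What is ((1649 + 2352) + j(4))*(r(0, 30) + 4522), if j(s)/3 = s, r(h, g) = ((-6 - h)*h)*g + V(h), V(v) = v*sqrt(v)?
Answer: 18146786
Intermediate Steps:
V(v) = v**(3/2)
r(h, g) = h**(3/2) + g*h*(-6 - h) (r(h, g) = ((-6 - h)*h)*g + h**(3/2) = (h*(-6 - h))*g + h**(3/2) = g*h*(-6 - h) + h**(3/2) = h**(3/2) + g*h*(-6 - h))
j(s) = 3*s
((1649 + 2352) + j(4))*(r(0, 30) + 4522) = ((1649 + 2352) + 3*4)*((0**(3/2) - 1*30*0**2 - 6*30*0) + 4522) = (4001 + 12)*((0 - 1*30*0 + 0) + 4522) = 4013*((0 + 0 + 0) + 4522) = 4013*(0 + 4522) = 4013*4522 = 18146786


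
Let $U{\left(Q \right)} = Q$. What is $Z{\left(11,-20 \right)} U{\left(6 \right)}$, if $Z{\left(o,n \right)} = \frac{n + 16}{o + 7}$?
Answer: $- \frac{4}{3} \approx -1.3333$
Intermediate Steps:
$Z{\left(o,n \right)} = \frac{16 + n}{7 + o}$
$Z{\left(11,-20 \right)} U{\left(6 \right)} = \frac{16 - 20}{7 + 11} \cdot 6 = \frac{1}{18} \left(-4\right) 6 = \left(- \frac{2}{9}\right) 6 = - \frac{4}{3}$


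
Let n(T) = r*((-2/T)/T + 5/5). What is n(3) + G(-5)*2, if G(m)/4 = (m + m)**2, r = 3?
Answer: 2407/3 ≈ 802.33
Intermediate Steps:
G(m) = 16*m**2 (G(m) = 4*(m + m)**2 = 4*(2*m)**2 = 4*(4*m**2) = 16*m**2)
n(T) = 3 - 6/T**2 (n(T) = 3*((-2/T)/T + 5/5) = 3*(-2/T**2 + 5*(1/5)) = 3*(-2/T**2 + 1) = 3*(1 - 2/T**2) = 3 - 6/T**2)
n(3) + G(-5)*2 = (3 - 6/3**2) + (16*(-5)**2)*2 = (3 - 6*1/9) + (16*25)*2 = (3 - 2/3) + 400*2 = 7/3 + 800 = 2407/3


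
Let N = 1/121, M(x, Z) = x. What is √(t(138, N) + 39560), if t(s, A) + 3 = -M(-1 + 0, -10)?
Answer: √39558 ≈ 198.89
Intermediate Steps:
N = 1/121 ≈ 0.0082645
t(s, A) = -2 (t(s, A) = -3 - (-1 + 0) = -3 - 1*(-1) = -3 + 1 = -2)
√(t(138, N) + 39560) = √(-2 + 39560) = √39558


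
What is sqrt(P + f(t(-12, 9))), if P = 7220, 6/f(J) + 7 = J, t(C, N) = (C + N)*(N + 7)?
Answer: sqrt(21840170)/55 ≈ 84.970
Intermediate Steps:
t(C, N) = (7 + N)*(C + N) (t(C, N) = (C + N)*(7 + N) = (7 + N)*(C + N))
f(J) = 6/(-7 + J)
sqrt(P + f(t(-12, 9))) = sqrt(7220 + 6/(-7 + (9**2 + 7*(-12) + 7*9 - 12*9))) = sqrt(7220 + 6/(-7 + (81 - 84 + 63 - 108))) = sqrt(7220 + 6/(-7 - 48)) = sqrt(7220 + 6/(-55)) = sqrt(7220 + 6*(-1/55)) = sqrt(7220 - 6/55) = sqrt(397094/55) = sqrt(21840170)/55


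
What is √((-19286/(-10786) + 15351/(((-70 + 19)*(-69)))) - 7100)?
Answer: 2*I*√245573222174670/372117 ≈ 84.225*I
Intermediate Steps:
√((-19286/(-10786) + 15351/(((-70 + 19)*(-69)))) - 7100) = √((-19286*(-1/10786) + 15351/((-51*(-69)))) - 7100) = √((9643/5393 + 15351/3519) - 7100) = √((9643/5393 + 15351*(1/3519)) - 7100) = √((9643/5393 + 301/69) - 7100) = √(2288660/372117 - 7100) = √(-2639742040/372117) = 2*I*√245573222174670/372117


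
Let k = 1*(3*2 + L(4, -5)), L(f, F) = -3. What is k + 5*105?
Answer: 528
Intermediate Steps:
k = 3 (k = 1*(3*2 - 3) = 1*(6 - 3) = 1*3 = 3)
k + 5*105 = 3 + 5*105 = 3 + 525 = 528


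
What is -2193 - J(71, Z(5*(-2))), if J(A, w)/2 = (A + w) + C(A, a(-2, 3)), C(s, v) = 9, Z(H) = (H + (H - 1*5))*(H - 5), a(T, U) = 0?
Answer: -3103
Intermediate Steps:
Z(H) = (-5 + H)*(-5 + 2*H) (Z(H) = (H + (H - 5))*(-5 + H) = (H + (-5 + H))*(-5 + H) = (-5 + 2*H)*(-5 + H) = (-5 + H)*(-5 + 2*H))
J(A, w) = 18 + 2*A + 2*w (J(A, w) = 2*((A + w) + 9) = 2*(9 + A + w) = 18 + 2*A + 2*w)
-2193 - J(71, Z(5*(-2))) = -2193 - (18 + 2*71 + 2*(25 - 75*(-2) + 2*(5*(-2))²)) = -2193 - (18 + 142 + 2*(25 - 15*(-10) + 2*(-10)²)) = -2193 - (18 + 142 + 2*(25 + 150 + 2*100)) = -2193 - (18 + 142 + 2*(25 + 150 + 200)) = -2193 - (18 + 142 + 2*375) = -2193 - (18 + 142 + 750) = -2193 - 1*910 = -2193 - 910 = -3103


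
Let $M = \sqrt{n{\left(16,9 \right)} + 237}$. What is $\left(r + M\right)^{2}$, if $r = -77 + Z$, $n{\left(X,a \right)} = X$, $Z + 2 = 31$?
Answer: $\left(-48 + \sqrt{253}\right)^{2} \approx 1030.0$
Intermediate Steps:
$Z = 29$ ($Z = -2 + 31 = 29$)
$r = -48$ ($r = -77 + 29 = -48$)
$M = \sqrt{253}$ ($M = \sqrt{16 + 237} = \sqrt{253} \approx 15.906$)
$\left(r + M\right)^{2} = \left(-48 + \sqrt{253}\right)^{2}$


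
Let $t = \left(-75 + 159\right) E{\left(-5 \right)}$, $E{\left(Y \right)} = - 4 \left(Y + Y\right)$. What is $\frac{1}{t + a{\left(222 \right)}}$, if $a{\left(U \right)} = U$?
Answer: $\frac{1}{3582} \approx 0.00027917$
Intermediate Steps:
$E{\left(Y \right)} = - 8 Y$ ($E{\left(Y \right)} = - 4 \cdot 2 Y = - 8 Y$)
$t = 3360$ ($t = \left(-75 + 159\right) \left(\left(-8\right) \left(-5\right)\right) = 84 \cdot 40 = 3360$)
$\frac{1}{t + a{\left(222 \right)}} = \frac{1}{3360 + 222} = \frac{1}{3582}$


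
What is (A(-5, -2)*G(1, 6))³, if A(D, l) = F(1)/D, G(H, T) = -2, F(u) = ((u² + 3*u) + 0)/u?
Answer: 512/125 ≈ 4.0960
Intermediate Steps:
F(u) = (u² + 3*u)/u
A(D, l) = 4/D (A(D, l) = (3 + 1)/D = 4/D)
(A(-5, -2)*G(1, 6))³ = ((4/(-5))*(-2))³ = ((4*(-⅕))*(-2))³ = (-⅘*(-2))³ = (8/5)³ = 512/125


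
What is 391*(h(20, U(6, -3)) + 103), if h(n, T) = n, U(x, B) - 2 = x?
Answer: 48093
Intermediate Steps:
U(x, B) = 2 + x
391*(h(20, U(6, -3)) + 103) = 391*(20 + 103) = 391*123 = 48093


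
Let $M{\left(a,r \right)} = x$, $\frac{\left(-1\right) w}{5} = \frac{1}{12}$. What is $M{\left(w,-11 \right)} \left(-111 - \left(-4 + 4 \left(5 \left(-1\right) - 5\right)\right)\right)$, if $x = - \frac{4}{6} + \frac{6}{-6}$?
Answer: $\frac{335}{3} \approx 111.67$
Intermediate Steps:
$w = - \frac{5}{12} \approx -0.41667$
$x = - \frac{5}{3}$ ($x = \left(-4\right) \frac{1}{6} + 6 \left(- \frac{1}{6}\right) = - \frac{2}{3} - 1 = - \frac{5}{3} \approx -1.6667$)
$M{\left(a,r \right)} = - \frac{5}{3}$
$M{\left(w,-11 \right)} \left(-111 - \left(-4 + 4 \left(5 \left(-1\right) - 5\right)\right)\right) = - \frac{5 \left(-111 - \left(-4 + 4 \left(5 \left(-1\right) - 5\right)\right)\right)}{3} = - \frac{5 \left(-111 - \left(-4 + 4 \left(-5 - 5\right)\right)\right)}{3} = - \frac{5 \left(-111 + \left(4 - -40\right)\right)}{3} = - \frac{5 \left(-111 + \left(4 + 40\right)\right)}{3} = - \frac{5 \left(-111 + 44\right)}{3} = \left(- \frac{5}{3}\right) \left(-67\right) = \frac{335}{3}$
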